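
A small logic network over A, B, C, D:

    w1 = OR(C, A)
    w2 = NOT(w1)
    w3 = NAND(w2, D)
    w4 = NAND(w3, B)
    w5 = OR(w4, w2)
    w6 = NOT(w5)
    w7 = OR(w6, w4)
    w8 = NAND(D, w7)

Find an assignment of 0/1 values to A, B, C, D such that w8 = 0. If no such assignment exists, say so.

Check with A=0, B=0, C=1, D=1:
w1 = OR(C, A) = OR(1, 0) = 1
w2 = NOT(w1) = NOT 1 = 0
w3 = NAND(w2, D) = NAND(0, 1) = 1
w4 = NAND(w3, B) = NAND(1, 0) = 1
w5 = OR(w4, w2) = OR(1, 0) = 1
w6 = NOT(w5) = NOT 1 = 0
w7 = OR(w6, w4) = OR(0, 1) = 1
w8 = NAND(D, w7) = NAND(1, 1) = 0
So w8 = 0 as required.

A=0, B=0, C=1, D=1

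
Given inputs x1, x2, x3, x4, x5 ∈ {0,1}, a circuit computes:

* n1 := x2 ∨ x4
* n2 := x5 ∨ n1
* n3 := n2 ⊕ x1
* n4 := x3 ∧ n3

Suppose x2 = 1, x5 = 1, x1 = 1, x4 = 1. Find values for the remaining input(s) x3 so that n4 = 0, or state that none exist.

x3=0

n4 = x3 ∧ n3 must be 0, so at least one of x3, n3 is 0.
Check with x2 = 1, x5 = 1, x1 = 1, x4 = 1 and x3=0:
n1 = x2 ∨ x4 = 1 ∨ 1 = 1
n2 = x5 ∨ n1 = 1 ∨ 1 = 1
n3 = n2 ⊕ x1 = 1 ⊕ 1 = 0
n4 = x3 ∧ n3 = 0 ∧ 0 = 0
So n4 = 0.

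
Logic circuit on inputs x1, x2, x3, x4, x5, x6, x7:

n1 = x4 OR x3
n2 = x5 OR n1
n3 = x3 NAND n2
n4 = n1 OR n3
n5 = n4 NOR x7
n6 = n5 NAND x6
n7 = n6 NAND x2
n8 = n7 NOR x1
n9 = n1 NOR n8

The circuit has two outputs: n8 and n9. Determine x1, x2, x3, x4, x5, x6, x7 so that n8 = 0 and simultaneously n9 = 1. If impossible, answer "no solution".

Check with x1=1, x2=0, x3=0, x4=0, x5=0, x6=1, x7=0:
n1 = x4 OR x3 = 0 OR 0 = 0
n2 = x5 OR n1 = 0 OR 0 = 0
n3 = x3 NAND n2 = 0 NAND 0 = 1
n4 = n1 OR n3 = 0 OR 1 = 1
n5 = n4 NOR x7 = 1 NOR 0 = 0
n6 = n5 NAND x6 = 0 NAND 1 = 1
n7 = n6 NAND x2 = 1 NAND 0 = 1
n8 = n7 NOR x1 = 1 NOR 1 = 0
n9 = n1 NOR n8 = 0 NOR 0 = 1
So n8 = 0 and n9 = 1.

x1=1, x2=0, x3=0, x4=0, x5=0, x6=1, x7=0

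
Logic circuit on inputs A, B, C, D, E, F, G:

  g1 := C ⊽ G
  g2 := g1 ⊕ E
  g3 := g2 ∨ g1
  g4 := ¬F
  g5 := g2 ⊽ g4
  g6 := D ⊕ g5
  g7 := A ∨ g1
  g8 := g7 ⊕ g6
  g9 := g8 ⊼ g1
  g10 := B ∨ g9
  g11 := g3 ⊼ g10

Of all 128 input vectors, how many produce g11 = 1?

g11 = g3 ⊼ g10 must be 1, so at least one of g3, g10 is 0.
Enumerating the 128 input combinations, 56 give g11 = 1 and 72 give g11 = 0.

56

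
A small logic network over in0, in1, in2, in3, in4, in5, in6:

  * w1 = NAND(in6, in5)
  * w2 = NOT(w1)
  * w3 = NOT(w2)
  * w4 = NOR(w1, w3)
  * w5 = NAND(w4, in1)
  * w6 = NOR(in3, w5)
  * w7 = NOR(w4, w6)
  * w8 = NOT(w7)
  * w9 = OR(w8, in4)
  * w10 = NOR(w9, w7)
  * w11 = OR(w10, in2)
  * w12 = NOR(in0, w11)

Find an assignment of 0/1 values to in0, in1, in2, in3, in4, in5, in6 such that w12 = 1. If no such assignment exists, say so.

Check with in0=0 in1=1 in2=0 in3=1 in4=0 in5=0 in6=0:
w1 = NAND(in6, in5) = NAND(0, 0) = 1
w2 = NOT(w1) = NOT 1 = 0
w3 = NOT(w2) = NOT 0 = 1
w4 = NOR(w1, w3) = NOR(1, 1) = 0
w5 = NAND(w4, in1) = NAND(0, 1) = 1
w6 = NOR(in3, w5) = NOR(1, 1) = 0
w7 = NOR(w4, w6) = NOR(0, 0) = 1
w8 = NOT(w7) = NOT 1 = 0
w9 = OR(w8, in4) = OR(0, 0) = 0
w10 = NOR(w9, w7) = NOR(0, 1) = 0
w11 = OR(w10, in2) = OR(0, 0) = 0
w12 = NOR(in0, w11) = NOR(0, 0) = 1
So w12 = 1 as required.

in0=0 in1=1 in2=0 in3=1 in4=0 in5=0 in6=0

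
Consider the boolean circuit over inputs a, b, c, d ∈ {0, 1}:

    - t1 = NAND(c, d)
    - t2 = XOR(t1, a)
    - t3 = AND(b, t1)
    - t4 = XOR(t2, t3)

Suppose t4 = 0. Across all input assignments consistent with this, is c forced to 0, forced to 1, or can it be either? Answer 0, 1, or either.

either

Both values of c occur among assignments with t4 = 0:
  c=0: a=0, b=1, c=0, d=0
  c=1: a=0, b=0, c=1, d=1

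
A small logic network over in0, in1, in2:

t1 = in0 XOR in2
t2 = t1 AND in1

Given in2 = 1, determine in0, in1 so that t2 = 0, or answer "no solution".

Check with in2 = 1 and in0=1, in1=0:
t1 = in0 XOR in2 = 1 XOR 1 = 0
t2 = t1 AND in1 = 0 AND 0 = 0
So t2 = 0.

in0=1 in1=0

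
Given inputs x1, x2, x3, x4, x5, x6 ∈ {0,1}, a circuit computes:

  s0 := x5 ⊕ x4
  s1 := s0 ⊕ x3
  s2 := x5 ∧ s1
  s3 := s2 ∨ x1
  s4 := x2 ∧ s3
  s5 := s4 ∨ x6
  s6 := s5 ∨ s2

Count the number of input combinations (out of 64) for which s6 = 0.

18

s6 = s5 ∨ s2 must be 0, so both s5 = 0 and s2 = 0.
s5 = s4 ∨ x6 must be 0, so both s4 = 0 and x6 = 0.
s2 = x5 ∧ s1 must be 0, so at least one of x5, s1 is 0.
Enumerating the 64 input combinations, 18 give s6 = 0 and 46 give s6 = 1.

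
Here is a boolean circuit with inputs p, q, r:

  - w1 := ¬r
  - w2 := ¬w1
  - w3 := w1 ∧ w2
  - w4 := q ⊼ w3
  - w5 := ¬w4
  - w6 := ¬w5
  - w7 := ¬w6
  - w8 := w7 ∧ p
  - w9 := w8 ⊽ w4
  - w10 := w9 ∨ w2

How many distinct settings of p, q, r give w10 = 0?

w10 = w9 ∨ w2 must be 0, so both w9 = 0 and w2 = 0.
Satisfying assignments:
  p=0, q=0, r=0
  p=0, q=1, r=0
  p=1, q=0, r=0
  p=1, q=1, r=0

4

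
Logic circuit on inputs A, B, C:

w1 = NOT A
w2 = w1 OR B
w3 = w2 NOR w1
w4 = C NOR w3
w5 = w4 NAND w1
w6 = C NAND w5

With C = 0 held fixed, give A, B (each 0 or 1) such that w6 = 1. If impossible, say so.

A=1 B=0

w6 = C NAND w5 must be 1, so at least one of C, w5 is 0.
Check with C = 0 and A=1, B=0:
w1 = NOT A = NOT 1 = 0
w2 = w1 OR B = 0 OR 0 = 0
w3 = w2 NOR w1 = 0 NOR 0 = 1
w4 = C NOR w3 = 0 NOR 1 = 0
w5 = w4 NAND w1 = 0 NAND 0 = 1
w6 = C NAND w5 = 0 NAND 1 = 1
So w6 = 1.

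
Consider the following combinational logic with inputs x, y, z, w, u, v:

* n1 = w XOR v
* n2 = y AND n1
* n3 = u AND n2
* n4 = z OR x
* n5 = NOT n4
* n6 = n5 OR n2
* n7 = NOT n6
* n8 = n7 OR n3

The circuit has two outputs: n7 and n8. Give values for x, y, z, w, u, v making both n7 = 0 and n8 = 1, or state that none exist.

x=1, y=1, z=1, w=0, u=1, v=1

Check with x=1, y=1, z=1, w=0, u=1, v=1:
n1 = w XOR v = 0 XOR 1 = 1
n2 = y AND n1 = 1 AND 1 = 1
n3 = u AND n2 = 1 AND 1 = 1
n4 = z OR x = 1 OR 1 = 1
n5 = NOT n4 = NOT 1 = 0
n6 = n5 OR n2 = 0 OR 1 = 1
n7 = NOT n6 = NOT 1 = 0
n8 = n7 OR n3 = 0 OR 1 = 1
So n7 = 0 and n8 = 1.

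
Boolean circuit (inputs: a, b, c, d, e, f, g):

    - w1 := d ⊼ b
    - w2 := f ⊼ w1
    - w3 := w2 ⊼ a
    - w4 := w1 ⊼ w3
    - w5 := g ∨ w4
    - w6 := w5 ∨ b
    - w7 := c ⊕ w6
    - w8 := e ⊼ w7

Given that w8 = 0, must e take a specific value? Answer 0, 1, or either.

w8 = e ⊼ w7 must be 0, so both e = 1 and w7 = 1.
Every assignment with w8 = 0 has e = 1; there are 32 such assignment(s).

1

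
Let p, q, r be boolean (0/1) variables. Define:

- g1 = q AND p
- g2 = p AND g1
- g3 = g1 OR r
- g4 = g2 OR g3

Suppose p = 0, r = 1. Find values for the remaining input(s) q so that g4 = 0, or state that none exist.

With p = 0, r = 1 fixed, none of the 2 settings of q give g4 = 0.
For example, with q=1:
g1 = q AND p = 1 AND 0 = 0
g2 = p AND g1 = 0 AND 0 = 0
g3 = g1 OR r = 0 OR 1 = 1
g4 = g2 OR g3 = 0 OR 1 = 1
giving g4 = 1 ≠ 0.

no solution exists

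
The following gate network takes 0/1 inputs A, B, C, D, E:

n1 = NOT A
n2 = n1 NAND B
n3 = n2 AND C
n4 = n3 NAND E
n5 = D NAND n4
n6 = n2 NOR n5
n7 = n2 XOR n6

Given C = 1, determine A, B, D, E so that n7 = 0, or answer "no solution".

A=0, B=1, D=0, E=0

n7 = n2 XOR n6 must be 0, so n2 and n6 are equal.
Check with C = 1 and A=0, B=1, D=0, E=0:
n1 = NOT A = NOT 0 = 1
n2 = n1 NAND B = 1 NAND 1 = 0
n3 = n2 AND C = 0 AND 1 = 0
n4 = n3 NAND E = 0 NAND 0 = 1
n5 = D NAND n4 = 0 NAND 1 = 1
n6 = n2 NOR n5 = 0 NOR 1 = 0
n7 = n2 XOR n6 = 0 XOR 0 = 0
So n7 = 0.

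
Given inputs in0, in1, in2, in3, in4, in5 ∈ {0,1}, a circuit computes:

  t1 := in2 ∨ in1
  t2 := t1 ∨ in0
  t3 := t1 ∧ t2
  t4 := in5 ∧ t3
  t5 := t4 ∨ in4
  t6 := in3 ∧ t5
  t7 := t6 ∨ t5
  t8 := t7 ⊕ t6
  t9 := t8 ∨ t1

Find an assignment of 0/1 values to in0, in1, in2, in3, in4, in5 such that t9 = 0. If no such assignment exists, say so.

t9 = t8 ∨ t1 must be 0, so both t8 = 0 and t1 = 0.
t8 = t7 ⊕ t6 must be 0, so t7 and t6 are equal.
Check with in0=1, in1=0, in2=0, in3=0, in4=0, in5=0:
t1 = in2 ∨ in1 = 0 ∨ 0 = 0
t2 = t1 ∨ in0 = 0 ∨ 1 = 1
t3 = t1 ∧ t2 = 0 ∧ 1 = 0
t4 = in5 ∧ t3 = 0 ∧ 0 = 0
t5 = t4 ∨ in4 = 0 ∨ 0 = 0
t6 = in3 ∧ t5 = 0 ∧ 0 = 0
t7 = t6 ∨ t5 = 0 ∨ 0 = 0
t8 = t7 ⊕ t6 = 0 ⊕ 0 = 0
t9 = t8 ∨ t1 = 0 ∨ 0 = 0
So t9 = 0 as required.

in0=1, in1=0, in2=0, in3=0, in4=0, in5=0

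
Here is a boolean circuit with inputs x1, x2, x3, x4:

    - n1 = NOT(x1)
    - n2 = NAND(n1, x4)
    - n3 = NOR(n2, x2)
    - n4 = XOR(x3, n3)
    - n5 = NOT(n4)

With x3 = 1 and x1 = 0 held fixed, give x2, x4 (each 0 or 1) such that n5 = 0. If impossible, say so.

Check with x3 = 1 and x1 = 0 and x2=1, x4=1:
n1 = NOT(x1) = NOT 0 = 1
n2 = NAND(n1, x4) = NAND(1, 1) = 0
n3 = NOR(n2, x2) = NOR(0, 1) = 0
n4 = XOR(x3, n3) = XOR(1, 0) = 1
n5 = NOT(n4) = NOT 1 = 0
So n5 = 0.

x2=1, x4=1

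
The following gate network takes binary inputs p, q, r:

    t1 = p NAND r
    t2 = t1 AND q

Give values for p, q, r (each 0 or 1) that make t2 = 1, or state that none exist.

p=0 q=1 r=1

Check with p=0 q=1 r=1:
t1 = p NAND r = 0 NAND 1 = 1
t2 = t1 AND q = 1 AND 1 = 1
So t2 = 1 as required.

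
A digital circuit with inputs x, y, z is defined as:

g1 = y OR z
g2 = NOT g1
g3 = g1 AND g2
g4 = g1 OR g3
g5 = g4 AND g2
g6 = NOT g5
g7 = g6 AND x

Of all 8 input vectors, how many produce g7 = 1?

4

g7 = g6 AND x must be 1, so both g6 = 1 and x = 1.
Satisfying assignments:
  x=1, y=0, z=0
  x=1, y=0, z=1
  x=1, y=1, z=0
  x=1, y=1, z=1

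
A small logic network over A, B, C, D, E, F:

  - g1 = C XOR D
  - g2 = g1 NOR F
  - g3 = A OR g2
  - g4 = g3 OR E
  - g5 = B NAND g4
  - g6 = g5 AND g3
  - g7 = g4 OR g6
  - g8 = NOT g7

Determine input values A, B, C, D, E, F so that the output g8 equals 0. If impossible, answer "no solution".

g8 = NOT g7 must be 0, so g7 = 1.
g7 = g4 OR g6 must be 1, so at least one of g4, g6 is 1.
Check with A=0, B=1, C=0, D=0, E=0, F=0:
g1 = C XOR D = 0 XOR 0 = 0
g2 = g1 NOR F = 0 NOR 0 = 1
g3 = A OR g2 = 0 OR 1 = 1
g4 = g3 OR E = 1 OR 0 = 1
g5 = B NAND g4 = 1 NAND 1 = 0
g6 = g5 AND g3 = 0 AND 1 = 0
g7 = g4 OR g6 = 1 OR 0 = 1
g8 = NOT g7 = NOT 1 = 0
So g8 = 0 as required.

A=0, B=1, C=0, D=0, E=0, F=0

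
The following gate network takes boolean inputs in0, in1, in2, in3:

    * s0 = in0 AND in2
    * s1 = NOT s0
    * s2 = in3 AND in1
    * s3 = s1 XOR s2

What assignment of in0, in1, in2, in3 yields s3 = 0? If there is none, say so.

Check with in0=1, in1=0, in2=1, in3=1:
s0 = in0 AND in2 = 1 AND 1 = 1
s1 = NOT s0 = NOT 1 = 0
s2 = in3 AND in1 = 1 AND 0 = 0
s3 = s1 XOR s2 = 0 XOR 0 = 0
So s3 = 0 as required.

in0=1, in1=0, in2=1, in3=1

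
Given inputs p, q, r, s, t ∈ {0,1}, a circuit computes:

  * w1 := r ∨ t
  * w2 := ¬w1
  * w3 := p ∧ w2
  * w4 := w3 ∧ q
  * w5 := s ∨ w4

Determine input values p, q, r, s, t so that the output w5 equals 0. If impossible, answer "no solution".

p=1 q=1 r=0 s=0 t=1

w5 = s ∨ w4 must be 0, so both s = 0 and w4 = 0.
w4 = w3 ∧ q must be 0, so at least one of w3, q is 0.
Check with p=1 q=1 r=0 s=0 t=1:
w1 = r ∨ t = 0 ∨ 1 = 1
w2 = ¬w1 = ¬1 = 0
w3 = p ∧ w2 = 1 ∧ 0 = 0
w4 = w3 ∧ q = 0 ∧ 1 = 0
w5 = s ∨ w4 = 0 ∨ 0 = 0
So w5 = 0 as required.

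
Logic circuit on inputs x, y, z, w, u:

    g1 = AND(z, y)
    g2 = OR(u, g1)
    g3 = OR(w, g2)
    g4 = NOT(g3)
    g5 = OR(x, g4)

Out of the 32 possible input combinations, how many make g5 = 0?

g5 = OR(x, g4) must be 0, so both x = 0 and g4 = 0.
Enumerating the 32 input combinations, 13 give g5 = 0 and 19 give g5 = 1.

13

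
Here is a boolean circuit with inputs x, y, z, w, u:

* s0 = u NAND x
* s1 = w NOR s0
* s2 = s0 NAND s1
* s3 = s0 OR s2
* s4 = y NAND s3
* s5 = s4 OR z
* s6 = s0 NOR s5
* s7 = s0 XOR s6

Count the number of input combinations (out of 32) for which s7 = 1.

s7 = s0 XOR s6 must be 1, so s0 and s6 differ.
Enumerating the 32 input combinations, 26 give s7 = 1 and 6 give s7 = 0.

26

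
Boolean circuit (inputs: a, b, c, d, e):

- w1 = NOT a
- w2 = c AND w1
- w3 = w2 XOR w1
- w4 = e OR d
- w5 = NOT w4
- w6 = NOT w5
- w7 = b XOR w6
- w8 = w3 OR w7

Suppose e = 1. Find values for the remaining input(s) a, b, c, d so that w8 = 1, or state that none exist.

a=0 b=1 c=0 d=0

w8 = w3 OR w7 must be 1, so at least one of w3, w7 is 1.
Check with e = 1 and a=0, b=1, c=0, d=0:
w1 = NOT a = NOT 0 = 1
w2 = c AND w1 = 0 AND 1 = 0
w3 = w2 XOR w1 = 0 XOR 1 = 1
w4 = e OR d = 1 OR 0 = 1
w5 = NOT w4 = NOT 1 = 0
w6 = NOT w5 = NOT 0 = 1
w7 = b XOR w6 = 1 XOR 1 = 0
w8 = w3 OR w7 = 1 OR 0 = 1
So w8 = 1.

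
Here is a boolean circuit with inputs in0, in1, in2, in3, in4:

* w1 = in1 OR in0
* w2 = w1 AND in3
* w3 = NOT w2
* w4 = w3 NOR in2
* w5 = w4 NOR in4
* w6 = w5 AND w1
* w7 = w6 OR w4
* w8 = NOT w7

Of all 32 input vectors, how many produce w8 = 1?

w8 = NOT w7 must be 1, so w7 = 0.
Enumerating the 32 input combinations, 17 give w8 = 1 and 15 give w8 = 0.

17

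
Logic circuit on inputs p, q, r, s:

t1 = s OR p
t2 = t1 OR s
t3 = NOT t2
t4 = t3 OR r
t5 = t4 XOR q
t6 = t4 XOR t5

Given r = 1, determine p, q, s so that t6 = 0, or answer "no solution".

p=0, q=0, s=0

Check with r = 1 and p=0, q=0, s=0:
t1 = s OR p = 0 OR 0 = 0
t2 = t1 OR s = 0 OR 0 = 0
t3 = NOT t2 = NOT 0 = 1
t4 = t3 OR r = 1 OR 1 = 1
t5 = t4 XOR q = 1 XOR 0 = 1
t6 = t4 XOR t5 = 1 XOR 1 = 0
So t6 = 0.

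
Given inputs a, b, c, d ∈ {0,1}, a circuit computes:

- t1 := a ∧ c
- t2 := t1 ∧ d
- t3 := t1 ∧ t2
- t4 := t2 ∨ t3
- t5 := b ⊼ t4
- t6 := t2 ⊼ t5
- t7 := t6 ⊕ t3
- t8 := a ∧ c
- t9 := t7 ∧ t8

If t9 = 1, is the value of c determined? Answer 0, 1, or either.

1

t9 = t7 ∧ t8 must be 1, so both t7 = 1 and t8 = 1.
t7 = t6 ⊕ t3 must be 1, so t6 and t3 differ.
Every assignment with t9 = 1 has c = 1; there are 3 such assignment(s).
  a=1, b=0, c=1, d=0
  a=1, b=0, c=1, d=1
  a=1, b=1, c=1, d=0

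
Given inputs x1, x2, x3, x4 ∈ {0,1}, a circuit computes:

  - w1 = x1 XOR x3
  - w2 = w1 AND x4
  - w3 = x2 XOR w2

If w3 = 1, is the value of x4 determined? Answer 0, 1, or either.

either

Both values of x4 occur among assignments with w3 = 1:
  x4=0: x1=0, x2=1, x3=0, x4=0
  x4=1: x1=0, x2=0, x3=1, x4=1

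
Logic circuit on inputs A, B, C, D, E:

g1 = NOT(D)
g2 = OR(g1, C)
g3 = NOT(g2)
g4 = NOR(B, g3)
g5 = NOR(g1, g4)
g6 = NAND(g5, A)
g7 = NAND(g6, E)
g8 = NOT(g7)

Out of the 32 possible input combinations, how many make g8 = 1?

13

g8 = NOT(g7) must be 1, so g7 = 0.
g7 = NAND(g6, E) must be 0, so both g6 = 1 and E = 1.
g6 = NAND(g5, A) must be 1, so at least one of g5, A is 0.
Enumerating the 32 input combinations, 13 give g8 = 1 and 19 give g8 = 0.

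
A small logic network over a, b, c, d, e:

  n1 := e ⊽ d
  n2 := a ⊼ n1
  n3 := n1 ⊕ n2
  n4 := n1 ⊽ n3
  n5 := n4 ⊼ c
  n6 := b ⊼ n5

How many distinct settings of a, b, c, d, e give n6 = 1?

16

n6 = b ⊼ n5 must be 1, so at least one of b, n5 is 0.
Enumerating the 32 input combinations, 16 give n6 = 1 and 16 give n6 = 0.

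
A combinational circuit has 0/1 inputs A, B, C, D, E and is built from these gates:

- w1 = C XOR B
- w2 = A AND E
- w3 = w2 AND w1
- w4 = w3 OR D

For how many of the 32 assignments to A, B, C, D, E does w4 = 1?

18

w4 = w3 OR D must be 1, so at least one of w3, D is 1.
Enumerating the 32 input combinations, 18 give w4 = 1 and 14 give w4 = 0.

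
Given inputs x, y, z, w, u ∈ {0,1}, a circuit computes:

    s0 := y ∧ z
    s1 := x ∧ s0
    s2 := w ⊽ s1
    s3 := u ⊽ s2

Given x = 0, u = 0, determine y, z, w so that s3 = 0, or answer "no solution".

s3 = u ⊽ s2 must be 0, so at least one of u, s2 is 1.
Check with x = 0, u = 0 and y=1, z=0, w=0:
s0 = y ∧ z = 1 ∧ 0 = 0
s1 = x ∧ s0 = 0 ∧ 0 = 0
s2 = w ⊽ s1 = 0 ⊽ 0 = 1
s3 = u ⊽ s2 = 0 ⊽ 1 = 0
So s3 = 0.

y=1, z=0, w=0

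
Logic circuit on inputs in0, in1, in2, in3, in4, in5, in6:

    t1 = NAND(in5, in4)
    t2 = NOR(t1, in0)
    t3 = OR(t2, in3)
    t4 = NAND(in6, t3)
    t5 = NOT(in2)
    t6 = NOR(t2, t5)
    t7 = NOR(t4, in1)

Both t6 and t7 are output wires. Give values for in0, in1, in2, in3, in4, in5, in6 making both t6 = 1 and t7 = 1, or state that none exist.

Check with in0=0 in1=0 in2=1 in3=1 in4=0 in5=1 in6=1:
t1 = NAND(in5, in4) = NAND(1, 0) = 1
t2 = NOR(t1, in0) = NOR(1, 0) = 0
t3 = OR(t2, in3) = OR(0, 1) = 1
t4 = NAND(in6, t3) = NAND(1, 1) = 0
t5 = NOT(in2) = NOT 1 = 0
t6 = NOR(t2, t5) = NOR(0, 0) = 1
t7 = NOR(t4, in1) = NOR(0, 0) = 1
So t6 = 1 and t7 = 1.

in0=0 in1=0 in2=1 in3=1 in4=0 in5=1 in6=1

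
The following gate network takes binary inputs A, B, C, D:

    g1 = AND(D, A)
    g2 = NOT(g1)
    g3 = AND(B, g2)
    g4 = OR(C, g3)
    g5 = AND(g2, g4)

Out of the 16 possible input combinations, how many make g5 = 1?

9

g5 = AND(g2, g4) must be 1, so both g2 = 1 and g4 = 1.
Enumerating the 16 input combinations, 9 give g5 = 1 and 7 give g5 = 0.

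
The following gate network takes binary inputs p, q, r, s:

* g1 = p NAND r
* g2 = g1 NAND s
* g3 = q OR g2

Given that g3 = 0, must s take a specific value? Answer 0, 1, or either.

1

g3 = q OR g2 must be 0, so both q = 0 and g2 = 0.
g2 = g1 NAND s must be 0, so both g1 = 1 and s = 1.
g1 = p NAND r must be 1, so at least one of p, r is 0.
Every assignment with g3 = 0 has s = 1; there are 3 such assignment(s).
  p=0, q=0, r=0, s=1
  p=0, q=0, r=1, s=1
  p=1, q=0, r=0, s=1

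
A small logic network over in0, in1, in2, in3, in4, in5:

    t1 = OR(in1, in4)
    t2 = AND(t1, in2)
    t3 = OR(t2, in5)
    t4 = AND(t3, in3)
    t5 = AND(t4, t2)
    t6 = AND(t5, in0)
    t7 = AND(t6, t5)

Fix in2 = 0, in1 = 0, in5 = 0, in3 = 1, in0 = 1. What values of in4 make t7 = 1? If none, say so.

no solution exists

With in2 = 0, in1 = 0, in5 = 0, in3 = 1, in0 = 1 fixed, none of the 2 settings of in4 give t7 = 1.
For example, with in4=0:
t1 = OR(in1, in4) = OR(0, 0) = 0
t2 = AND(t1, in2) = AND(0, 0) = 0
t3 = OR(t2, in5) = OR(0, 0) = 0
t4 = AND(t3, in3) = AND(0, 1) = 0
t5 = AND(t4, t2) = AND(0, 0) = 0
t6 = AND(t5, in0) = AND(0, 1) = 0
t7 = AND(t6, t5) = AND(0, 0) = 0
giving t7 = 0 ≠ 1.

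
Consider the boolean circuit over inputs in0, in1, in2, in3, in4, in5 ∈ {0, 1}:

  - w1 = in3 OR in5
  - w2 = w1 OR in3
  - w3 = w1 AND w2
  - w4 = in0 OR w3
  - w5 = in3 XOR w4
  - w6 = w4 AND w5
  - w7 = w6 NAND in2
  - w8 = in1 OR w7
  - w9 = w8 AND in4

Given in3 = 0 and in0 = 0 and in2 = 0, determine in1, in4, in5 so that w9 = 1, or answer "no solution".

in1=0, in4=1, in5=1

w9 = w8 AND in4 must be 1, so both w8 = 1 and in4 = 1.
Check with in3 = 0 and in0 = 0 and in2 = 0 and in1=0, in4=1, in5=1:
w1 = in3 OR in5 = 0 OR 1 = 1
w2 = w1 OR in3 = 1 OR 0 = 1
w3 = w1 AND w2 = 1 AND 1 = 1
w4 = in0 OR w3 = 0 OR 1 = 1
w5 = in3 XOR w4 = 0 XOR 1 = 1
w6 = w4 AND w5 = 1 AND 1 = 1
w7 = w6 NAND in2 = 1 NAND 0 = 1
w8 = in1 OR w7 = 0 OR 1 = 1
w9 = w8 AND in4 = 1 AND 1 = 1
So w9 = 1.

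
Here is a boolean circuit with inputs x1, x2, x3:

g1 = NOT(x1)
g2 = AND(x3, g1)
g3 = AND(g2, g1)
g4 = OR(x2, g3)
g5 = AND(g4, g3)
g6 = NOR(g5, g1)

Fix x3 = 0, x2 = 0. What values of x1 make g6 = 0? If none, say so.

g6 = NOR(g5, g1) must be 0, so at least one of g5, g1 is 1.
Check with x3 = 0, x2 = 0 and x1=0:
g1 = NOT(x1) = NOT 0 = 1
g2 = AND(x3, g1) = AND(0, 1) = 0
g3 = AND(g2, g1) = AND(0, 1) = 0
g4 = OR(x2, g3) = OR(0, 0) = 0
g5 = AND(g4, g3) = AND(0, 0) = 0
g6 = NOR(g5, g1) = NOR(0, 1) = 0
So g6 = 0.

x1=0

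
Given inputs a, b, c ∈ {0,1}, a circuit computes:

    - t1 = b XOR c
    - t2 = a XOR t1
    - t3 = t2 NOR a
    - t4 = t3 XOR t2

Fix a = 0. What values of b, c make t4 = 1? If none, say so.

Check with a = 0 and b=0, c=1:
t1 = b XOR c = 0 XOR 1 = 1
t2 = a XOR t1 = 0 XOR 1 = 1
t3 = t2 NOR a = 1 NOR 0 = 0
t4 = t3 XOR t2 = 0 XOR 1 = 1
So t4 = 1.

b=0, c=1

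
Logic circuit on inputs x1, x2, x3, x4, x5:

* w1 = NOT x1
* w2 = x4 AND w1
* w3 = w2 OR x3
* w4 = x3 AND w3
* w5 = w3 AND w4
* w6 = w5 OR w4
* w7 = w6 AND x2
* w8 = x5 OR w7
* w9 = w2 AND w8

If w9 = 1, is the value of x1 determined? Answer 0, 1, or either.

0

w9 = w2 AND w8 must be 1, so both w2 = 1 and w8 = 1.
w2 = x4 AND w1 must be 1, so both x4 = 1 and w1 = 1.
Every assignment with w9 = 1 has x1 = 0; there are 5 such assignment(s).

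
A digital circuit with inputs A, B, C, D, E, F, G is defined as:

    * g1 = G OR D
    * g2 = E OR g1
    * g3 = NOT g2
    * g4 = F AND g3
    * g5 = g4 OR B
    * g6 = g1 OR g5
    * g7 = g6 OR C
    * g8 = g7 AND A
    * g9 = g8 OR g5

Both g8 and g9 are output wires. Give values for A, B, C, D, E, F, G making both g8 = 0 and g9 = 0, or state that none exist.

Check with A=0, B=0, C=1, D=1, E=0, F=1, G=1:
g1 = G OR D = 1 OR 1 = 1
g2 = E OR g1 = 0 OR 1 = 1
g3 = NOT g2 = NOT 1 = 0
g4 = F AND g3 = 1 AND 0 = 0
g5 = g4 OR B = 0 OR 0 = 0
g6 = g1 OR g5 = 1 OR 0 = 1
g7 = g6 OR C = 1 OR 1 = 1
g8 = g7 AND A = 1 AND 0 = 0
g9 = g8 OR g5 = 0 OR 0 = 0
So g8 = 0 and g9 = 0.

A=0, B=0, C=1, D=1, E=0, F=1, G=1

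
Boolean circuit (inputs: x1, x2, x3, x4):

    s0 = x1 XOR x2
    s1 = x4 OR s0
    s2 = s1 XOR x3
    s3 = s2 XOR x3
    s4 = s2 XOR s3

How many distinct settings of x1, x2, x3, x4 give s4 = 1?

s4 = s2 XOR s3 must be 1, so s2 and s3 differ.
Enumerating the 16 input combinations, 8 give s4 = 1 and 8 give s4 = 0.

8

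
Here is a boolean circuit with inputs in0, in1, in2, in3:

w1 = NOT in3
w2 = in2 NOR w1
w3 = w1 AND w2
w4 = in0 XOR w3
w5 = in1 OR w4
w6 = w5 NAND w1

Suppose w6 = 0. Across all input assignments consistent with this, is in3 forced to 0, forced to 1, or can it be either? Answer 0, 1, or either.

w6 = w5 NAND w1 must be 0, so both w5 = 1 and w1 = 1.
w5 = in1 OR w4 must be 1, so at least one of in1, w4 is 1.
Every assignment with w6 = 0 has in3 = 0; there are 6 such assignment(s).

0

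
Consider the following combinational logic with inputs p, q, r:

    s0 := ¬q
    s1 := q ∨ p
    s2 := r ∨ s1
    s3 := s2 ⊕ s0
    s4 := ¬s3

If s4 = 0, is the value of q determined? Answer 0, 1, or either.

either

Both values of q occur among assignments with s4 = 0:
  q=0: p=0, q=0, r=0
  q=1: p=0, q=1, r=0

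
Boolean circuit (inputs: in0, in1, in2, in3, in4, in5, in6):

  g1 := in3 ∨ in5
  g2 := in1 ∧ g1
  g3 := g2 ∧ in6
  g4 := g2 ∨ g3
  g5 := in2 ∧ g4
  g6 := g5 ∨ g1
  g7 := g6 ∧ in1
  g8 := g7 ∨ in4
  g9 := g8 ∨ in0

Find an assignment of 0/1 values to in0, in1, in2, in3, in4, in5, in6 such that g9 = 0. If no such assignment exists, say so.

Check with in0=0, in1=0, in2=1, in3=1, in4=0, in5=0, in6=1:
g1 = in3 ∨ in5 = 1 ∨ 0 = 1
g2 = in1 ∧ g1 = 0 ∧ 1 = 0
g3 = g2 ∧ in6 = 0 ∧ 1 = 0
g4 = g2 ∨ g3 = 0 ∨ 0 = 0
g5 = in2 ∧ g4 = 1 ∧ 0 = 0
g6 = g5 ∨ g1 = 0 ∨ 1 = 1
g7 = g6 ∧ in1 = 1 ∧ 0 = 0
g8 = g7 ∨ in4 = 0 ∨ 0 = 0
g9 = g8 ∨ in0 = 0 ∨ 0 = 0
So g9 = 0 as required.

in0=0, in1=0, in2=1, in3=1, in4=0, in5=0, in6=1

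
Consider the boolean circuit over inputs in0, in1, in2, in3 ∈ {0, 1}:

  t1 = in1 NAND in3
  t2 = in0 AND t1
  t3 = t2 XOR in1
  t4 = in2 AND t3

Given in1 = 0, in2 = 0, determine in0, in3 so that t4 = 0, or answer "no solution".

t4 = in2 AND t3 must be 0, so at least one of in2, t3 is 0.
Check with in1 = 0, in2 = 0 and in0=0, in3=1:
t1 = in1 NAND in3 = 0 NAND 1 = 1
t2 = in0 AND t1 = 0 AND 1 = 0
t3 = t2 XOR in1 = 0 XOR 0 = 0
t4 = in2 AND t3 = 0 AND 0 = 0
So t4 = 0.

in0=0, in3=1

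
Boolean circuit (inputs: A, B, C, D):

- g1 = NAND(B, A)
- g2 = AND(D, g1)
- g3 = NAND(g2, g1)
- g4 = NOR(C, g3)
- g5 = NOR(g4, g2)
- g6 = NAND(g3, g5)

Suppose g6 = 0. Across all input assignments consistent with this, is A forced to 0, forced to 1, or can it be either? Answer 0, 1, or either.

either

Both values of A occur among assignments with g6 = 0:
  A=0: A=0, B=0, C=0, D=0
  A=1: A=1, B=0, C=0, D=0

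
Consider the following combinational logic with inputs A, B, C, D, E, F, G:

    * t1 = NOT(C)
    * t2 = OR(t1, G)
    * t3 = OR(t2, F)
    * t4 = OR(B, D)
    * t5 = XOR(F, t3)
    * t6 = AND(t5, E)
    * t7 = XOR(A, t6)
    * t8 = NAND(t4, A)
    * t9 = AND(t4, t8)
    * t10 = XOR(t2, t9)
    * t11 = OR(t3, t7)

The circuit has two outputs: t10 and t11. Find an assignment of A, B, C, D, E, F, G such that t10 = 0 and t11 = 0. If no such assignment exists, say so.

A=0, B=0, C=1, D=0, E=1, F=0, G=0

Check with A=0, B=0, C=1, D=0, E=1, F=0, G=0:
t1 = NOT(C) = NOT 1 = 0
t2 = OR(t1, G) = OR(0, 0) = 0
t3 = OR(t2, F) = OR(0, 0) = 0
t4 = OR(B, D) = OR(0, 0) = 0
t5 = XOR(F, t3) = XOR(0, 0) = 0
t6 = AND(t5, E) = AND(0, 1) = 0
t7 = XOR(A, t6) = XOR(0, 0) = 0
t8 = NAND(t4, A) = NAND(0, 0) = 1
t9 = AND(t4, t8) = AND(0, 1) = 0
t10 = XOR(t2, t9) = XOR(0, 0) = 0
t11 = OR(t3, t7) = OR(0, 0) = 0
So t10 = 0 and t11 = 0.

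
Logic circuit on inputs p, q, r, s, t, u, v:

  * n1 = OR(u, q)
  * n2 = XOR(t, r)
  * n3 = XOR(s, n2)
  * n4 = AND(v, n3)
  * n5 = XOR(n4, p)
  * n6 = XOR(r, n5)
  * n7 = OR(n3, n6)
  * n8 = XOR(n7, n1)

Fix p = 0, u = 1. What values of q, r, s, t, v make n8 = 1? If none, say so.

Check with p = 0, u = 1 and q=0, r=0, s=1, t=1, v=0:
n1 = OR(u, q) = OR(1, 0) = 1
n2 = XOR(t, r) = XOR(1, 0) = 1
n3 = XOR(s, n2) = XOR(1, 1) = 0
n4 = AND(v, n3) = AND(0, 0) = 0
n5 = XOR(n4, p) = XOR(0, 0) = 0
n6 = XOR(r, n5) = XOR(0, 0) = 0
n7 = OR(n3, n6) = OR(0, 0) = 0
n8 = XOR(n7, n1) = XOR(0, 1) = 1
So n8 = 1.

q=0 r=0 s=1 t=1 v=0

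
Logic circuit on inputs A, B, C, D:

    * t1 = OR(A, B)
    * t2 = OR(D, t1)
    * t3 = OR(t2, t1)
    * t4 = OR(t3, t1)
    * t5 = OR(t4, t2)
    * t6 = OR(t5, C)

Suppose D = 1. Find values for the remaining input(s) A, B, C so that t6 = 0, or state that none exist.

With D = 1 fixed, none of the 8 settings of A, B, C give t6 = 0.
For example, with A=1, B=0, C=1:
t1 = OR(A, B) = OR(1, 0) = 1
t2 = OR(D, t1) = OR(1, 1) = 1
t3 = OR(t2, t1) = OR(1, 1) = 1
t4 = OR(t3, t1) = OR(1, 1) = 1
t5 = OR(t4, t2) = OR(1, 1) = 1
t6 = OR(t5, C) = OR(1, 1) = 1
giving t6 = 1 ≠ 0.

no solution exists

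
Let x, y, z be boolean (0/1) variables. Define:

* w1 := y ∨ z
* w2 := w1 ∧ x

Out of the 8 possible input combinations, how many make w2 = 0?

5

w2 = w1 ∧ x must be 0, so at least one of w1, x is 0.
Enumerating the 8 input combinations, 5 give w2 = 0 and 3 give w2 = 1.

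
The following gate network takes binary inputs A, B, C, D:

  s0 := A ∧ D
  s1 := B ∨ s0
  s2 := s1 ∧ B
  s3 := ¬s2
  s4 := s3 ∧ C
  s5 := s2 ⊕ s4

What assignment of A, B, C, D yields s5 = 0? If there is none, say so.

A=1 B=0 C=0 D=1

Check with A=1 B=0 C=0 D=1:
s0 = A ∧ D = 1 ∧ 1 = 1
s1 = B ∨ s0 = 0 ∨ 1 = 1
s2 = s1 ∧ B = 1 ∧ 0 = 0
s3 = ¬s2 = ¬0 = 1
s4 = s3 ∧ C = 1 ∧ 0 = 0
s5 = s2 ⊕ s4 = 0 ⊕ 0 = 0
So s5 = 0 as required.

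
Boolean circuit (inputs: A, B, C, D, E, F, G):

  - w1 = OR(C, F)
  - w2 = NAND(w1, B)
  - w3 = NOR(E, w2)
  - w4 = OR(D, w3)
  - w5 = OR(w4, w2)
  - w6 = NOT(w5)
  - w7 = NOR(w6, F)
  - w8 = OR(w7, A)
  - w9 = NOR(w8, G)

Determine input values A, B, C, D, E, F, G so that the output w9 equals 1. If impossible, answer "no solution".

w9 = NOR(w8, G) must be 1, so both w8 = 0 and G = 0.
w8 = OR(w7, A) must be 0, so both w7 = 0 and A = 0.
Check with A=0, B=0, C=0, D=0, E=0, F=1, G=0:
w1 = OR(C, F) = OR(0, 1) = 1
w2 = NAND(w1, B) = NAND(1, 0) = 1
w3 = NOR(E, w2) = NOR(0, 1) = 0
w4 = OR(D, w3) = OR(0, 0) = 0
w5 = OR(w4, w2) = OR(0, 1) = 1
w6 = NOT(w5) = NOT 1 = 0
w7 = NOR(w6, F) = NOR(0, 1) = 0
w8 = OR(w7, A) = OR(0, 0) = 0
w9 = NOR(w8, G) = NOR(0, 0) = 1
So w9 = 1 as required.

A=0, B=0, C=0, D=0, E=0, F=1, G=0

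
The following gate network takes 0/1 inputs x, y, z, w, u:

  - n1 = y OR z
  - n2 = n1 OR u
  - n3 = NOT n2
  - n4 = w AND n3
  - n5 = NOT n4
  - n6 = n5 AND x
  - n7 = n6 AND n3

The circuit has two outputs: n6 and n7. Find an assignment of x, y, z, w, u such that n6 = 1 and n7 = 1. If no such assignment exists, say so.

x=1 y=0 z=0 w=0 u=0

Check with x=1 y=0 z=0 w=0 u=0:
n1 = y OR z = 0 OR 0 = 0
n2 = n1 OR u = 0 OR 0 = 0
n3 = NOT n2 = NOT 0 = 1
n4 = w AND n3 = 0 AND 1 = 0
n5 = NOT n4 = NOT 0 = 1
n6 = n5 AND x = 1 AND 1 = 1
n7 = n6 AND n3 = 1 AND 1 = 1
So n6 = 1 and n7 = 1.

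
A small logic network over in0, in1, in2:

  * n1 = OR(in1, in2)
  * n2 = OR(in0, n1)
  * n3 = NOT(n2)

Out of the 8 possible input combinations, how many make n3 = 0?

n3 = NOT(n2) must be 0, so n2 = 1.
Enumerating the 8 input combinations, 7 give n3 = 0 and 1 give n3 = 1.

7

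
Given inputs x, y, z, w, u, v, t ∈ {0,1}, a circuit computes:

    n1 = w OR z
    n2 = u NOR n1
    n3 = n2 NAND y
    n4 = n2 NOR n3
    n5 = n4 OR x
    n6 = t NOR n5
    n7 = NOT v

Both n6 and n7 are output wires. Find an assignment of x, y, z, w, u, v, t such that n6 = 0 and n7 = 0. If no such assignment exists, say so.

Check with x=1, y=1, z=0, w=1, u=0, v=1, t=0:
n1 = w OR z = 1 OR 0 = 1
n2 = u NOR n1 = 0 NOR 1 = 0
n3 = n2 NAND y = 0 NAND 1 = 1
n4 = n2 NOR n3 = 0 NOR 1 = 0
n5 = n4 OR x = 0 OR 1 = 1
n6 = t NOR n5 = 0 NOR 1 = 0
n7 = NOT v = NOT 1 = 0
So n6 = 0 and n7 = 0.

x=1, y=1, z=0, w=1, u=0, v=1, t=0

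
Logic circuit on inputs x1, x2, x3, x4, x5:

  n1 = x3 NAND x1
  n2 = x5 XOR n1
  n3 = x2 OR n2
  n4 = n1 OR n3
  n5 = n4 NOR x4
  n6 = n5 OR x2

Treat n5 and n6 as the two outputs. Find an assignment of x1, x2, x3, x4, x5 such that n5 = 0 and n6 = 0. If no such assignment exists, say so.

Check with x1=0 x2=0 x3=0 x4=1 x5=1:
n1 = x3 NAND x1 = 0 NAND 0 = 1
n2 = x5 XOR n1 = 1 XOR 1 = 0
n3 = x2 OR n2 = 0 OR 0 = 0
n4 = n1 OR n3 = 1 OR 0 = 1
n5 = n4 NOR x4 = 1 NOR 1 = 0
n6 = n5 OR x2 = 0 OR 0 = 0
So n5 = 0 and n6 = 0.

x1=0 x2=0 x3=0 x4=1 x5=1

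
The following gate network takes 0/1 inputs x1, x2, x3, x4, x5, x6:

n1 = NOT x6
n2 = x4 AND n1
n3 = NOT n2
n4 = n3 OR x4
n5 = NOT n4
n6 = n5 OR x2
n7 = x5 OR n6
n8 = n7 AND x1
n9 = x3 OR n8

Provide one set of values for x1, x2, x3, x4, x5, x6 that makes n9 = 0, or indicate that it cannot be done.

n9 = x3 OR n8 must be 0, so both x3 = 0 and n8 = 0.
n8 = n7 AND x1 must be 0, so at least one of n7, x1 is 0.
Check with x1=1, x2=0, x3=0, x4=0, x5=0, x6=1:
n1 = NOT x6 = NOT 1 = 0
n2 = x4 AND n1 = 0 AND 0 = 0
n3 = NOT n2 = NOT 0 = 1
n4 = n3 OR x4 = 1 OR 0 = 1
n5 = NOT n4 = NOT 1 = 0
n6 = n5 OR x2 = 0 OR 0 = 0
n7 = x5 OR n6 = 0 OR 0 = 0
n8 = n7 AND x1 = 0 AND 1 = 0
n9 = x3 OR n8 = 0 OR 0 = 0
So n9 = 0 as required.

x1=1, x2=0, x3=0, x4=0, x5=0, x6=1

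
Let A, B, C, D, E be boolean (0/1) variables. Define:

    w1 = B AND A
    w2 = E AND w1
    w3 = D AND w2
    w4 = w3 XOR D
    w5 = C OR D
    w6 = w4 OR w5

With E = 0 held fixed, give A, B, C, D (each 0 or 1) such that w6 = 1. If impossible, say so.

A=0 B=1 C=0 D=1

w6 = w4 OR w5 must be 1, so at least one of w4, w5 is 1.
Check with E = 0 and A=0, B=1, C=0, D=1:
w1 = B AND A = 1 AND 0 = 0
w2 = E AND w1 = 0 AND 0 = 0
w3 = D AND w2 = 1 AND 0 = 0
w4 = w3 XOR D = 0 XOR 1 = 1
w5 = C OR D = 0 OR 1 = 1
w6 = w4 OR w5 = 1 OR 1 = 1
So w6 = 1.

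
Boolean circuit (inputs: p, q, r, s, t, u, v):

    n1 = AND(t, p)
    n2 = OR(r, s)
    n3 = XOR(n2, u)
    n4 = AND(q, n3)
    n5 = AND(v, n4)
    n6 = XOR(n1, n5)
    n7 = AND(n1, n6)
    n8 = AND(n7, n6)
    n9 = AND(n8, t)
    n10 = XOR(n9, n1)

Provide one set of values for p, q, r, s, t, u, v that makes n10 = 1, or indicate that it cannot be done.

Check with p=1 q=1 r=0 s=0 t=1 u=1 v=1:
n1 = AND(t, p) = AND(1, 1) = 1
n2 = OR(r, s) = OR(0, 0) = 0
n3 = XOR(n2, u) = XOR(0, 1) = 1
n4 = AND(q, n3) = AND(1, 1) = 1
n5 = AND(v, n4) = AND(1, 1) = 1
n6 = XOR(n1, n5) = XOR(1, 1) = 0
n7 = AND(n1, n6) = AND(1, 0) = 0
n8 = AND(n7, n6) = AND(0, 0) = 0
n9 = AND(n8, t) = AND(0, 1) = 0
n10 = XOR(n9, n1) = XOR(0, 1) = 1
So n10 = 1 as required.

p=1 q=1 r=0 s=0 t=1 u=1 v=1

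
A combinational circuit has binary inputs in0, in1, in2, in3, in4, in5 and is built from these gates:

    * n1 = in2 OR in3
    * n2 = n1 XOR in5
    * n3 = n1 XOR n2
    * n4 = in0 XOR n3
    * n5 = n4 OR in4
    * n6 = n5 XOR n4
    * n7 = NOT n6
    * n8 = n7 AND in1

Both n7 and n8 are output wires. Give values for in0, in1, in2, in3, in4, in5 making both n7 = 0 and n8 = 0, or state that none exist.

Check with in0=1, in1=0, in2=1, in3=1, in4=1, in5=1:
n1 = in2 OR in3 = 1 OR 1 = 1
n2 = n1 XOR in5 = 1 XOR 1 = 0
n3 = n1 XOR n2 = 1 XOR 0 = 1
n4 = in0 XOR n3 = 1 XOR 1 = 0
n5 = n4 OR in4 = 0 OR 1 = 1
n6 = n5 XOR n4 = 1 XOR 0 = 1
n7 = NOT n6 = NOT 1 = 0
n8 = n7 AND in1 = 0 AND 0 = 0
So n7 = 0 and n8 = 0.

in0=1, in1=0, in2=1, in3=1, in4=1, in5=1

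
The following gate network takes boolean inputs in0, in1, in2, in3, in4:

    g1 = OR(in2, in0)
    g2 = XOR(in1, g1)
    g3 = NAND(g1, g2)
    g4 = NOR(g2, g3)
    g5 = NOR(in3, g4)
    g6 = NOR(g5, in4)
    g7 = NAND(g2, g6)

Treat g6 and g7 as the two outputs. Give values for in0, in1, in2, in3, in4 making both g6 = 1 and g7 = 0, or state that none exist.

Check with in0=1, in1=0, in2=1, in3=1, in4=0:
g1 = OR(in2, in0) = OR(1, 1) = 1
g2 = XOR(in1, g1) = XOR(0, 1) = 1
g3 = NAND(g1, g2) = NAND(1, 1) = 0
g4 = NOR(g2, g3) = NOR(1, 0) = 0
g5 = NOR(in3, g4) = NOR(1, 0) = 0
g6 = NOR(g5, in4) = NOR(0, 0) = 1
g7 = NAND(g2, g6) = NAND(1, 1) = 0
So g6 = 1 and g7 = 0.

in0=1, in1=0, in2=1, in3=1, in4=0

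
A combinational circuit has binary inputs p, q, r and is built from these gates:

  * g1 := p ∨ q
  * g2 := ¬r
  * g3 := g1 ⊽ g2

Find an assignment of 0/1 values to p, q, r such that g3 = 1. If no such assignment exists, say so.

p=0, q=0, r=1

Check with p=0, q=0, r=1:
g1 = p ∨ q = 0 ∨ 0 = 0
g2 = ¬r = ¬1 = 0
g3 = g1 ⊽ g2 = 0 ⊽ 0 = 1
So g3 = 1 as required.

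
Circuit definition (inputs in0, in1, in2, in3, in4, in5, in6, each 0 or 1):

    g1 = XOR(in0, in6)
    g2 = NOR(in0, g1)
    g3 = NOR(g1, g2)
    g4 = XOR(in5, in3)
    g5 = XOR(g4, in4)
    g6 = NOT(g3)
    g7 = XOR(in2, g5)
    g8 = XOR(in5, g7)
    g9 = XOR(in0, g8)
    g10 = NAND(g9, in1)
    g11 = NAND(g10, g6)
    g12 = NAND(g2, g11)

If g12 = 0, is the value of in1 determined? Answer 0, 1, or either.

1

g12 = NAND(g2, g11) must be 0, so both g2 = 1 and g11 = 1.
g2 = NOR(in0, g1) must be 1, so both in0 = 0 and g1 = 0.
g11 = NAND(g10, g6) must be 1, so at least one of g10, g6 is 0.
Every assignment with g12 = 0 has in1 = 1; there are 8 such assignment(s).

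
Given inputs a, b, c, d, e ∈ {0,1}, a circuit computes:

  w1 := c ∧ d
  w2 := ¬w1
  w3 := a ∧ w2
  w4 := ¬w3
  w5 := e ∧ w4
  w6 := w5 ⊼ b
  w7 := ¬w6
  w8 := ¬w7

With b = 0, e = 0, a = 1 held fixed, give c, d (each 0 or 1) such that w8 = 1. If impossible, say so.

c=1, d=0

Check with b = 0, e = 0, a = 1 and c=1, d=0:
w1 = c ∧ d = 1 ∧ 0 = 0
w2 = ¬w1 = ¬0 = 1
w3 = a ∧ w2 = 1 ∧ 1 = 1
w4 = ¬w3 = ¬1 = 0
w5 = e ∧ w4 = 0 ∧ 0 = 0
w6 = w5 ⊼ b = 0 ⊼ 0 = 1
w7 = ¬w6 = ¬1 = 0
w8 = ¬w7 = ¬0 = 1
So w8 = 1.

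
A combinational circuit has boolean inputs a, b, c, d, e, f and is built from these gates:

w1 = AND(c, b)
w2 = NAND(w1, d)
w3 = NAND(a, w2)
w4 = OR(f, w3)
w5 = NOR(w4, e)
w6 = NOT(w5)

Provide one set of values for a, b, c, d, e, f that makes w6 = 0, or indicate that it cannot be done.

a=1, b=1, c=1, d=0, e=0, f=0

w6 = NOT(w5) must be 0, so w5 = 1.
w5 = NOR(w4, e) must be 1, so both w4 = 0 and e = 0.
Check with a=1, b=1, c=1, d=0, e=0, f=0:
w1 = AND(c, b) = AND(1, 1) = 1
w2 = NAND(w1, d) = NAND(1, 0) = 1
w3 = NAND(a, w2) = NAND(1, 1) = 0
w4 = OR(f, w3) = OR(0, 0) = 0
w5 = NOR(w4, e) = NOR(0, 0) = 1
w6 = NOT(w5) = NOT 1 = 0
So w6 = 0 as required.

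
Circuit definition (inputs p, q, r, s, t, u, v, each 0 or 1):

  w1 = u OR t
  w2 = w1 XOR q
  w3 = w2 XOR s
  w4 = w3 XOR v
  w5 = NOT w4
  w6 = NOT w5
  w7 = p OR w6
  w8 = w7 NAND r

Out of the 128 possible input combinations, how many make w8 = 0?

48

w8 = w7 NAND r must be 0, so both w7 = 1 and r = 1.
w7 = p OR w6 must be 1, so at least one of p, w6 is 1.
Enumerating the 128 input combinations, 48 give w8 = 0 and 80 give w8 = 1.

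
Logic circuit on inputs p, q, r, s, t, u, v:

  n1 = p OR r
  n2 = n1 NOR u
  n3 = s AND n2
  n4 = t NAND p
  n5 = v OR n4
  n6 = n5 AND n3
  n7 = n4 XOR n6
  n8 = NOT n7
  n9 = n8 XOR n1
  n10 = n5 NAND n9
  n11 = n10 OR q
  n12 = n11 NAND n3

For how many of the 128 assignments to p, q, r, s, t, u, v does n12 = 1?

124

n12 = n11 NAND n3 must be 1, so at least one of n11, n3 is 0.
Enumerating the 128 input combinations, 124 give n12 = 1 and 4 give n12 = 0.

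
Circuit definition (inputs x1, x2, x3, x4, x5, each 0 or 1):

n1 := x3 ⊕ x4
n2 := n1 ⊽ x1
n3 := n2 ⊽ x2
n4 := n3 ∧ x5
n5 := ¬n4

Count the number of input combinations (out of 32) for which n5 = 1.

26

n5 = ¬n4 must be 1, so n4 = 0.
Enumerating the 32 input combinations, 26 give n5 = 1 and 6 give n5 = 0.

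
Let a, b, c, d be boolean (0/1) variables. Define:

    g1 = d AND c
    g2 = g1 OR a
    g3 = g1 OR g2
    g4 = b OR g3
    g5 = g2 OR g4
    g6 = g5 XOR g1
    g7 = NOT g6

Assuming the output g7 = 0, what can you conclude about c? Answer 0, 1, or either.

Both values of c occur among assignments with g7 = 0:
  c=0: a=0, b=1, c=0, d=0
  c=1: a=0, b=1, c=1, d=0

either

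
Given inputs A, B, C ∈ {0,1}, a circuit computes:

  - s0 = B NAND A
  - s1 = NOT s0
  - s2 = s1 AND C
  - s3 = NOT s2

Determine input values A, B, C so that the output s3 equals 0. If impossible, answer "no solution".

s3 = NOT s2 must be 0, so s2 = 1.
Check with A=1, B=1, C=1:
s0 = B NAND A = 1 NAND 1 = 0
s1 = NOT s0 = NOT 0 = 1
s2 = s1 AND C = 1 AND 1 = 1
s3 = NOT s2 = NOT 1 = 0
So s3 = 0 as required.

A=1, B=1, C=1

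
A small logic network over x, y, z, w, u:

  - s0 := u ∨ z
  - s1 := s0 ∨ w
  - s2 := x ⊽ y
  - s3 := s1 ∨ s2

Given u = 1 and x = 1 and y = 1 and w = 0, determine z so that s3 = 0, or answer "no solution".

With u = 1 and x = 1 and y = 1 and w = 0 fixed, none of the 2 settings of z give s3 = 0.
For example, with z=0:
s0 = u ∨ z = 1 ∨ 0 = 1
s1 = s0 ∨ w = 1 ∨ 0 = 1
s2 = x ⊽ y = 1 ⊽ 1 = 0
s3 = s1 ∨ s2 = 1 ∨ 0 = 1
giving s3 = 1 ≠ 0.

no solution exists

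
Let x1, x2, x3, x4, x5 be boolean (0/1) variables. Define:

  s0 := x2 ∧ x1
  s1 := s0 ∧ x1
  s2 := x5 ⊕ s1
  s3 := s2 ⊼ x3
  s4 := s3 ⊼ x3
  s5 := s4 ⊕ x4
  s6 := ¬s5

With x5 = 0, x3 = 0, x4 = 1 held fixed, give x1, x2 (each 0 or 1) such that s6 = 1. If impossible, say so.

x1=1, x2=0

Check with x5 = 0, x3 = 0, x4 = 1 and x1=1, x2=0:
s0 = x2 ∧ x1 = 0 ∧ 1 = 0
s1 = s0 ∧ x1 = 0 ∧ 1 = 0
s2 = x5 ⊕ s1 = 0 ⊕ 0 = 0
s3 = s2 ⊼ x3 = 0 ⊼ 0 = 1
s4 = s3 ⊼ x3 = 1 ⊼ 0 = 1
s5 = s4 ⊕ x4 = 1 ⊕ 1 = 0
s6 = ¬s5 = ¬0 = 1
So s6 = 1.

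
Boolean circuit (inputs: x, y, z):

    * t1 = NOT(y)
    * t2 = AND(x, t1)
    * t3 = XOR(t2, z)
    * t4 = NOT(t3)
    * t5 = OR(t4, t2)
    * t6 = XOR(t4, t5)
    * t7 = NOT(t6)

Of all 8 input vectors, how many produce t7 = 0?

t7 = NOT(t6) must be 0, so t6 = 1.
Satisfying assignments:
  x=1, y=0, z=0

1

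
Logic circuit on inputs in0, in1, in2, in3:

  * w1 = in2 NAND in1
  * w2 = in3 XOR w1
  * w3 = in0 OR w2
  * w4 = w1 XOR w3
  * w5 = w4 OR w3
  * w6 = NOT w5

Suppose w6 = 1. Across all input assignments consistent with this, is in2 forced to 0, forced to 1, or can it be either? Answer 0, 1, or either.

w6 = NOT w5 must be 1, so w5 = 0.
Every assignment with w6 = 1 has in2 = 1; there are 1 such assignment(s).
  in0=0, in1=1, in2=1, in3=0

1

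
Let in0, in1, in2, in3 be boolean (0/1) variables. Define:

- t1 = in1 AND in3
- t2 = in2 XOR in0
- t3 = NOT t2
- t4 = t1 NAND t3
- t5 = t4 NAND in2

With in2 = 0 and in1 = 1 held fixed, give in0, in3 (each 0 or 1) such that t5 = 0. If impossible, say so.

With in2 = 0 and in1 = 1 fixed, none of the 4 settings of in0, in3 give t5 = 0.
For example, with in0=0, in3=0:
t1 = in1 AND in3 = 1 AND 0 = 0
t2 = in2 XOR in0 = 0 XOR 0 = 0
t3 = NOT t2 = NOT 0 = 1
t4 = t1 NAND t3 = 0 NAND 1 = 1
t5 = t4 NAND in2 = 1 NAND 0 = 1
giving t5 = 1 ≠ 0.

no solution exists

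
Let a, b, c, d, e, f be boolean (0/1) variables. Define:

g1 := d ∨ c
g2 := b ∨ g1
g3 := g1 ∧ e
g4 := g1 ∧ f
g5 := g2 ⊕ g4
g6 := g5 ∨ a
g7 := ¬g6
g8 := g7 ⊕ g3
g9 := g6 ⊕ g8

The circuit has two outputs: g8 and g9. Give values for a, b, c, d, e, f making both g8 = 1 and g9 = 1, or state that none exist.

a=0, b=0, c=0, d=0, e=0, f=0

Check with a=0, b=0, c=0, d=0, e=0, f=0:
g1 = d ∨ c = 0 ∨ 0 = 0
g2 = b ∨ g1 = 0 ∨ 0 = 0
g3 = g1 ∧ e = 0 ∧ 0 = 0
g4 = g1 ∧ f = 0 ∧ 0 = 0
g5 = g2 ⊕ g4 = 0 ⊕ 0 = 0
g6 = g5 ∨ a = 0 ∨ 0 = 0
g7 = ¬g6 = ¬0 = 1
g8 = g7 ⊕ g3 = 1 ⊕ 0 = 1
g9 = g6 ⊕ g8 = 0 ⊕ 1 = 1
So g8 = 1 and g9 = 1.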